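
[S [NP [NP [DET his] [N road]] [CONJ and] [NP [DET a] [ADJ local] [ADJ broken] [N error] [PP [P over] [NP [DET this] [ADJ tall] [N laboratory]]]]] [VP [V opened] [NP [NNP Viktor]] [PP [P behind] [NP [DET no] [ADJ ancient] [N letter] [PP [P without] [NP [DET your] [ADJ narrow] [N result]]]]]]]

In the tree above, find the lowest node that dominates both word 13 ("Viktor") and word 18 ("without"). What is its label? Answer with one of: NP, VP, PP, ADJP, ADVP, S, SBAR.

Both words fall inside [VP opened Viktor behind no ancient letter without your narrow result] (words 12–21), and no smaller constituent contains them both. Label: VP.

VP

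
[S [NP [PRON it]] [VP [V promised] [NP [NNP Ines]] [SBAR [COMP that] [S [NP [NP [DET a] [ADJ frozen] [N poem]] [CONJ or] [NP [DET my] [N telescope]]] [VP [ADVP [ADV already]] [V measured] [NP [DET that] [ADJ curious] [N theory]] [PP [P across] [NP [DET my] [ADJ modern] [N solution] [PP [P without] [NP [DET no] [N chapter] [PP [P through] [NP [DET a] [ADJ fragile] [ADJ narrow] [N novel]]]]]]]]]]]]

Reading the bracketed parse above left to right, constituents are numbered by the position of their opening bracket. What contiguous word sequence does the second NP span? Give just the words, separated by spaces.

The NP opening brackets appear, in order, over: "it"; "Ines"; "a frozen poem or my telescope"; "a frozen poem"; "my telescope"; "that curious theory"; "my modern solution without no chapter through a fragile narrow novel"; "no chapter through a fragile narrow novel"; "a fragile narrow novel". The second one spans "Ines".

Ines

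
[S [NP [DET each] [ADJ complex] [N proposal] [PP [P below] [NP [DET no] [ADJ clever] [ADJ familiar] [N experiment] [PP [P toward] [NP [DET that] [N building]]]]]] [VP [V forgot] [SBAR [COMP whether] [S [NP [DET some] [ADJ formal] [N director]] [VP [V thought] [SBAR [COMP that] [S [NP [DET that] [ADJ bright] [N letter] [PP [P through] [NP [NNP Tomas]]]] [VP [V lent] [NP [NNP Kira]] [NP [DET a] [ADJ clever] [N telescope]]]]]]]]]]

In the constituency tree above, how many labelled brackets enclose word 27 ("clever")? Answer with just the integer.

10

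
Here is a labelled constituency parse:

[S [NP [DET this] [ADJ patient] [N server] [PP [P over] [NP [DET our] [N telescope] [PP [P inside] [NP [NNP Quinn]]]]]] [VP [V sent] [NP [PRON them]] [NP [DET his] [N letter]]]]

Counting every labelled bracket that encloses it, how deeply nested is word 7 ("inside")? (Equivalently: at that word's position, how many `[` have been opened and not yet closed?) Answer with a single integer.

6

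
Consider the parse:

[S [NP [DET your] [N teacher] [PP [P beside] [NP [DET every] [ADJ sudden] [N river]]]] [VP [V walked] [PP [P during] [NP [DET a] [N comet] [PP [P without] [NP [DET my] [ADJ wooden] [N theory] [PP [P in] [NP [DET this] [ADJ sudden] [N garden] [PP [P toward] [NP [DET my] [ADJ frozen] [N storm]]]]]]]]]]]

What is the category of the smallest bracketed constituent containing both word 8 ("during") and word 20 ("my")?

The smallest bracket enclosing both words is [PP during a comet without my wooden theory in this sudden garden toward my frozen storm], so the label is PP.

PP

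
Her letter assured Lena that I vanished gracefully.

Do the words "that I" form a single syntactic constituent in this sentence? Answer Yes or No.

The sequence begins inside the complementizer "that" and ends inside the clause "I vanished gracefully"; it crosses a phrase boundary, so no single node in the tree spans exactly those words.

No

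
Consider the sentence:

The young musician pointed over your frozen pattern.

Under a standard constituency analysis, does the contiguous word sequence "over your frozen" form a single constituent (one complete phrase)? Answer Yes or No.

No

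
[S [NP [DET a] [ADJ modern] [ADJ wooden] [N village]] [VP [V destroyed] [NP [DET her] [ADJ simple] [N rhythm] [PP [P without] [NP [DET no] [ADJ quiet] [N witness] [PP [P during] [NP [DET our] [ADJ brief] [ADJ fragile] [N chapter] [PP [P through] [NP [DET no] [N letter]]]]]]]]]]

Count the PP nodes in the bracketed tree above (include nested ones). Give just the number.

3

Scanning left to right, an opening `[PP` appears at word positions 9, 13, 18 — 3 in total.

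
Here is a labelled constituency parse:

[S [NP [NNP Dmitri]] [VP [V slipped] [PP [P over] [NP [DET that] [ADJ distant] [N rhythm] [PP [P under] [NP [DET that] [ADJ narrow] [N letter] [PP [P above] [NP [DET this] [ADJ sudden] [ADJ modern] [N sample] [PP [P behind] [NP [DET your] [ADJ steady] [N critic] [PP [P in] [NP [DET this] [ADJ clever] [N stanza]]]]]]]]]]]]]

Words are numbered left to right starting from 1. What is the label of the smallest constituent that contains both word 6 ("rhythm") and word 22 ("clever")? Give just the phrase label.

Word 6 lies under S → VP → PP → NP → N; word 22 lies under S → VP → PP → NP → PP → NP → PP → NP → PP → NP → PP → NP → ADJ. The lowest shared node is the NP.

NP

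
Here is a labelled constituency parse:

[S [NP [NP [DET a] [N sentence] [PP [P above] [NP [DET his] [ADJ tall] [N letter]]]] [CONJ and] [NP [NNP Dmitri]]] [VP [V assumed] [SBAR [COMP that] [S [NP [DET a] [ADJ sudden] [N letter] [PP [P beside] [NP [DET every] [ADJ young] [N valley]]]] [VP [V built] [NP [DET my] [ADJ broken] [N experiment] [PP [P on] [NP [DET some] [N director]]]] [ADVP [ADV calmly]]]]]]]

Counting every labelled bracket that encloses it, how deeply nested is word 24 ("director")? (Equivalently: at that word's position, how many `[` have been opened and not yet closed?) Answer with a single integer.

Counting open brackets not yet closed at "director": [S [VP [SBAR [S [VP [NP [PP [NP [N = 9.

9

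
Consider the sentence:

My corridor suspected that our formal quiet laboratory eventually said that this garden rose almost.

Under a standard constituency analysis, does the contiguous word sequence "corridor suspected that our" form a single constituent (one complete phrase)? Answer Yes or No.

No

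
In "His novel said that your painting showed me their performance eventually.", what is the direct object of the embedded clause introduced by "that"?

their performance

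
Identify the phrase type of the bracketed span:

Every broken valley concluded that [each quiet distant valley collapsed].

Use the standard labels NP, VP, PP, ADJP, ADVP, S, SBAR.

S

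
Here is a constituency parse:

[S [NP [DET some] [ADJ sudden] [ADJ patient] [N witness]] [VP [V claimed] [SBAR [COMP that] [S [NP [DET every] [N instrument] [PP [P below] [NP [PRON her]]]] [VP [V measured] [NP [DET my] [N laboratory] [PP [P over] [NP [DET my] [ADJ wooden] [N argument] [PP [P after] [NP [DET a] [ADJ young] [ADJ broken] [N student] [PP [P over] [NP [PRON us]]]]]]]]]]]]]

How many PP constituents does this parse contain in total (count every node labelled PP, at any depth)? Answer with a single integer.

4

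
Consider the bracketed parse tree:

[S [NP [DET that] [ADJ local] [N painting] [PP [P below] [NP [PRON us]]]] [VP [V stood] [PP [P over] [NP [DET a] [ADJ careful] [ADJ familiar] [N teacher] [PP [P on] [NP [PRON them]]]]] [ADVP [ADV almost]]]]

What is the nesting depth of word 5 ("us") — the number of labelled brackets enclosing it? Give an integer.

5

Counting open brackets not yet closed at "us": [S [NP [PP [NP [PRON = 5.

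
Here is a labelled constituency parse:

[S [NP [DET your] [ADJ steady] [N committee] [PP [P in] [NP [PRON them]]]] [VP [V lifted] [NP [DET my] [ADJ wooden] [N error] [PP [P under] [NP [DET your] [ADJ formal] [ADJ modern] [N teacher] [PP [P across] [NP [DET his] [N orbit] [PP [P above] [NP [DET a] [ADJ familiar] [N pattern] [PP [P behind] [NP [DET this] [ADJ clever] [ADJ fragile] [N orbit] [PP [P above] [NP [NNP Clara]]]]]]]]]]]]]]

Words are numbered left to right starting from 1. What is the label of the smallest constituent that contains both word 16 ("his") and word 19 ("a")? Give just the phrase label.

NP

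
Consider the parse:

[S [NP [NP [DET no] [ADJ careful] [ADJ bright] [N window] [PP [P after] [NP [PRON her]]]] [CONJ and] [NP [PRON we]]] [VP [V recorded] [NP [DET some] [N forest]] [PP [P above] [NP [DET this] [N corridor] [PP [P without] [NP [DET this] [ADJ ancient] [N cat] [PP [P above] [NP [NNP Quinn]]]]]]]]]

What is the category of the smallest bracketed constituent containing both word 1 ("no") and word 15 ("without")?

S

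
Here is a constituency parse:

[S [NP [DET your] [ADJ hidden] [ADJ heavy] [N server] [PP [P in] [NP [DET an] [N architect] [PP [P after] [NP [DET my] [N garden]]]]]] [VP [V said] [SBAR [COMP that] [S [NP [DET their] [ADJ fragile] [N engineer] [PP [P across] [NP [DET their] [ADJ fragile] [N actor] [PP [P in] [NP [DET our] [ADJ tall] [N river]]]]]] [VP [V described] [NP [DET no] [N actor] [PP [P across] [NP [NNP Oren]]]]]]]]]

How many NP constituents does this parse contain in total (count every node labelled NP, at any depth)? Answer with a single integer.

8

Listing each NP by its span: [NP your hidden heavy server in an architect after my garden]; [NP an architect after my garden]; [NP my garden]; [NP their fragile engineer across their fragile actor in our tall river]; [NP their fragile actor in our tall river]; [NP our tall river] … — that makes 8.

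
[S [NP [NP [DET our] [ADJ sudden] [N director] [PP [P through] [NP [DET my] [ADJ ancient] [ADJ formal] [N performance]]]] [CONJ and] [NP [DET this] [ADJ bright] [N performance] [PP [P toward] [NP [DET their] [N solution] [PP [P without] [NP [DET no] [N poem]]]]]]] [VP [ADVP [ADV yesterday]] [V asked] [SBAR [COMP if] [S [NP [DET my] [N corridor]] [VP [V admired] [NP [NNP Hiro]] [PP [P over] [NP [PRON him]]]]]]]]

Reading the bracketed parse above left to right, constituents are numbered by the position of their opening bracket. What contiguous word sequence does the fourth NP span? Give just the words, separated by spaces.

this bright performance toward their solution without no poem

In left-to-right order the NP constituents are "our sudden director through my ancient formal performance and this bright performance toward their solution without no poem"; "our sudden director through my ancient formal performance"; "my ancient formal performance"; "this bright performance toward their solution without no poem"; "their solution without no poem"; "no poem"; "my corridor"; "Hiro"; "him". Number 4 is "this bright performance toward their solution without no poem".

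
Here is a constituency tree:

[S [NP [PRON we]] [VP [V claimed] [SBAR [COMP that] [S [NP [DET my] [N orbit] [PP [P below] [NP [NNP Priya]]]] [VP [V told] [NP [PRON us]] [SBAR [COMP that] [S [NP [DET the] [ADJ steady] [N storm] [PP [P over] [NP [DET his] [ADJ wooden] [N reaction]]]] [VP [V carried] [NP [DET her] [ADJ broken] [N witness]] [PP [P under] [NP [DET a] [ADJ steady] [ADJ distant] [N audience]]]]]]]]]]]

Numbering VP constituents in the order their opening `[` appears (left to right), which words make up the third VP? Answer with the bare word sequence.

carried her broken witness under a steady distant audience

In left-to-right order the VP constituents are "claimed that my orbit below Priya told us that the steady storm over his wooden reaction carried her broken witness under a steady distant audience"; "told us that the steady storm over his wooden reaction carried her broken witness under a steady distant audience"; "carried her broken witness under a steady distant audience". Number 3 is "carried her broken witness under a steady distant audience".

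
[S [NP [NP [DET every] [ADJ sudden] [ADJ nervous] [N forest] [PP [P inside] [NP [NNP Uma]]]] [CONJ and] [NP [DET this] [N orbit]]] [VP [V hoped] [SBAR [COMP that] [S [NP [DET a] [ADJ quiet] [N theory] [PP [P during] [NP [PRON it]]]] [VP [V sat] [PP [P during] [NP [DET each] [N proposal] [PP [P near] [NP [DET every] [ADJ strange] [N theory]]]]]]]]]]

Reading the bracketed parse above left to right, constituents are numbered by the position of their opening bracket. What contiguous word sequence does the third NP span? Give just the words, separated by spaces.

Opening `[NP` markers occur at word positions 1, 1, 6, 8, 12, 16, 19, 22; the third of these opens the constituent [NP Uma].

Uma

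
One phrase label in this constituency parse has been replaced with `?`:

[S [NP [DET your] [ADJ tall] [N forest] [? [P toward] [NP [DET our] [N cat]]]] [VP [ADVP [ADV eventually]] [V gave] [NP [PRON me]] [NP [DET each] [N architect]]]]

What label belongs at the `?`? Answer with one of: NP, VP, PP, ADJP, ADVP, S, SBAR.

The `?` node immediately contains: P 'toward', NP. That is the internal structure of a prepositional phrase, so the label is PP.

PP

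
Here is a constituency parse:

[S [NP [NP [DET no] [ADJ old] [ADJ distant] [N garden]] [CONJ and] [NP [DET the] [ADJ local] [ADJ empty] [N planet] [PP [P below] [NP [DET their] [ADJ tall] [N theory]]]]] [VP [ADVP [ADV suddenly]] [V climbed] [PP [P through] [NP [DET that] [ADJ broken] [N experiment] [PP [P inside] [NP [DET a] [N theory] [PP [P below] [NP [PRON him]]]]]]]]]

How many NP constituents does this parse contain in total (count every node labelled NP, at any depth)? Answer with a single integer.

7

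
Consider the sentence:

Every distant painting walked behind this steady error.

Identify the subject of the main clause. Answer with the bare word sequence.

every distant painting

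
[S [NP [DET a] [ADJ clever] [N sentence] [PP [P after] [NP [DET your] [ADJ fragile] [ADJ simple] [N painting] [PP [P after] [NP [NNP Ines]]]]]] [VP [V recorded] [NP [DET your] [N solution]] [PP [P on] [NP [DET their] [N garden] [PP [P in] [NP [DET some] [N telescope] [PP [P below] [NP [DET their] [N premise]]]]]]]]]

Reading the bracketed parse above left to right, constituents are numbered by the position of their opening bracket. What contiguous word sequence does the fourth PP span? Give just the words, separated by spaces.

in some telescope below their premise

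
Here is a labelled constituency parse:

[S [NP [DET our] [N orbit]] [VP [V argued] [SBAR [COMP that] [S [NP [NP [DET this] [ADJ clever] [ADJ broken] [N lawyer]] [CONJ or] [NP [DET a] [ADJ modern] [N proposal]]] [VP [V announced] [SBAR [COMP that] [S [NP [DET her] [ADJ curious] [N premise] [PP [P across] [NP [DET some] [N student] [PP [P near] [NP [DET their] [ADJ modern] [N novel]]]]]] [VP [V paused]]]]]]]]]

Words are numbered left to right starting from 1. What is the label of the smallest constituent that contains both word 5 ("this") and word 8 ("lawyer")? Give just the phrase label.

Both words fall inside [NP this clever broken lawyer] (words 5–8), and no smaller constituent contains them both. Label: NP.

NP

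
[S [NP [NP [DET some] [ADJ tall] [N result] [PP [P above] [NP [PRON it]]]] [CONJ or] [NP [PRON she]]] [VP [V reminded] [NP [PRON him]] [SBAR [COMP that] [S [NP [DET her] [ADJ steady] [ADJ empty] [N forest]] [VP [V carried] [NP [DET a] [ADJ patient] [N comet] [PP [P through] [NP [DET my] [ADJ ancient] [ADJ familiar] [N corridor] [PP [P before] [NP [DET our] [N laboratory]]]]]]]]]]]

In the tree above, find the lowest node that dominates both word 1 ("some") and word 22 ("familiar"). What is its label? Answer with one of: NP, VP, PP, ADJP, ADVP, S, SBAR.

S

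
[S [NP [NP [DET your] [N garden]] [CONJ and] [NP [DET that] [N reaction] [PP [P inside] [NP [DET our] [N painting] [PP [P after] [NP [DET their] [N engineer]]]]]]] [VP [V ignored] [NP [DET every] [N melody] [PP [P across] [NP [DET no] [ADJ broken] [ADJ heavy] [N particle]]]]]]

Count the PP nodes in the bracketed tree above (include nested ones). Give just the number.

3

The PP constituents are: [PP inside our painting after their engineer]; [PP after their engineer]; [PP across no broken heavy particle]. Total: 3.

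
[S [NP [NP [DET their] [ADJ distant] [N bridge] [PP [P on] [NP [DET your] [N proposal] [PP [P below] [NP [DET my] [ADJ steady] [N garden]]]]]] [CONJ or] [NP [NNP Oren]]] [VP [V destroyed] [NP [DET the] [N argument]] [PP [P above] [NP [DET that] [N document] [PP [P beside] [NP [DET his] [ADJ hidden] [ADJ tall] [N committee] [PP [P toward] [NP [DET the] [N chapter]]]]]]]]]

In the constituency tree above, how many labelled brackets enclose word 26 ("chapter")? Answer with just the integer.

9

Path from the root down to the word: S → VP → PP → NP → PP → NP → PP → NP → N. That is 9 enclosing brackets.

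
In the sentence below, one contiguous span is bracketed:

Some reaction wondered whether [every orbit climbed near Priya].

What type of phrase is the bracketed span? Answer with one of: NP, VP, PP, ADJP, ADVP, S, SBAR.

The bracketed span "every orbit climbed near Priya" is headed by "climbed", making it a clause (S).

S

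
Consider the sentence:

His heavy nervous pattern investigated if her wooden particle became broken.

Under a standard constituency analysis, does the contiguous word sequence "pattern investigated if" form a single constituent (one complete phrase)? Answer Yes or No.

No

"pattern" belongs to the noun phrase "his heavy nervous pattern" while "if" belongs to the verb phrase "investigated if her wooden particle became broken"; a span that runs across that boundary is not a single phrase.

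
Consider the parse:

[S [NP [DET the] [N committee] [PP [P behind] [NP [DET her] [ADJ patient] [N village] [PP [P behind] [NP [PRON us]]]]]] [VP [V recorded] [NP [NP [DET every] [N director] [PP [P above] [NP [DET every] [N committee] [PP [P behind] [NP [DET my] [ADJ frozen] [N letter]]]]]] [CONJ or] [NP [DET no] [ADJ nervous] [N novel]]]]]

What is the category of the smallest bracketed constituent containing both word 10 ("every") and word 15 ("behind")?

NP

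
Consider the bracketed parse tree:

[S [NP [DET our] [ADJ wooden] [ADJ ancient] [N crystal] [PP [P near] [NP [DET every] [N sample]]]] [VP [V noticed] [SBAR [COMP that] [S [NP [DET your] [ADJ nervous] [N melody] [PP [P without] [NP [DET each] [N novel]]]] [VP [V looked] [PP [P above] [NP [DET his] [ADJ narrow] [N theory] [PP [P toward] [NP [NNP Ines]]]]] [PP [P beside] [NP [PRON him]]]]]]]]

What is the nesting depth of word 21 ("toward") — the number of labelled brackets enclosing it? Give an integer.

9

The word sits inside P, which is inside PP, inside NP, inside PP, inside VP, inside S, inside SBAR, inside VP, inside S — 9 brackets in all.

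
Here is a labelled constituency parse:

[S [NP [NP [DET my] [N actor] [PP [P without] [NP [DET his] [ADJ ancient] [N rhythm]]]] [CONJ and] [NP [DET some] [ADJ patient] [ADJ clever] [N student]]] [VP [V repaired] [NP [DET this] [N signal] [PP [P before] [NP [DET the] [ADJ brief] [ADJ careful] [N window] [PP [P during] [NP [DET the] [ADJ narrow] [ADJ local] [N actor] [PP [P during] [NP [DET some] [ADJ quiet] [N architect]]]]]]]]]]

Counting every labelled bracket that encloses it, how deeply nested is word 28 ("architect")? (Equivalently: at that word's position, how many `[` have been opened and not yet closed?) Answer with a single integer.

The word sits inside N, which is inside NP, inside PP, inside NP, inside PP, inside NP, inside PP, inside NP, inside VP, inside S — 10 brackets in all.

10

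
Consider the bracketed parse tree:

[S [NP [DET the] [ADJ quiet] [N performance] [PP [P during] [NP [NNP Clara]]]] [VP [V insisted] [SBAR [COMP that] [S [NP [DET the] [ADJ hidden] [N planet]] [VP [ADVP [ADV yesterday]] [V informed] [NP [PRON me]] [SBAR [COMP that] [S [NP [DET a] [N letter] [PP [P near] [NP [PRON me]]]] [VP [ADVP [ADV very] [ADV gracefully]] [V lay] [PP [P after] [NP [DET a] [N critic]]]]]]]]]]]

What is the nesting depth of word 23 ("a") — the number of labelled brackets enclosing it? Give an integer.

Counting open brackets not yet closed at "a": [S [VP [SBAR [S [VP [SBAR [S [VP [PP [NP [DET = 11.

11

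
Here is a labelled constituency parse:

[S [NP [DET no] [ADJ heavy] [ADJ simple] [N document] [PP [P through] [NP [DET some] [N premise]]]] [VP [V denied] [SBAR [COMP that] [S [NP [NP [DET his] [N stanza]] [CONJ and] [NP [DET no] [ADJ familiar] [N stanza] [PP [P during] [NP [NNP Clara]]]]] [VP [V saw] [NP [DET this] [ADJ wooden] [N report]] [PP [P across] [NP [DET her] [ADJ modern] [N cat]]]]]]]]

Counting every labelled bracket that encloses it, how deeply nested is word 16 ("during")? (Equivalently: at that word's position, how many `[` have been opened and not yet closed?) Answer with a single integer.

8

Counting open brackets not yet closed at "during": [S [VP [SBAR [S [NP [NP [PP [P = 8.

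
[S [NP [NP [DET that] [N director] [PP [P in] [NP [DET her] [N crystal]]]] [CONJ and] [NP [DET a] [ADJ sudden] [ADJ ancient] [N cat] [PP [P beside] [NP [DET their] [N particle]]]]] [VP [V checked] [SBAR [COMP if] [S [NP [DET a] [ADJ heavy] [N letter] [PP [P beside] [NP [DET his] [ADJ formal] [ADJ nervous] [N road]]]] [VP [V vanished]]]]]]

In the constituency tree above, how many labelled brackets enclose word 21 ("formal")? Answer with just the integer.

8

Counting open brackets not yet closed at "formal": [S [VP [SBAR [S [NP [PP [NP [ADJ = 8.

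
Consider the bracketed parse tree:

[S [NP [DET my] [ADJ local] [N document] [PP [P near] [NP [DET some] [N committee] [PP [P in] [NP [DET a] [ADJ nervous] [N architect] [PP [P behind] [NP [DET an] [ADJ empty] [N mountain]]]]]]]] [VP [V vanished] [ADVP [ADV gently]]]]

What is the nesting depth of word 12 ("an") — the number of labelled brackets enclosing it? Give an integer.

9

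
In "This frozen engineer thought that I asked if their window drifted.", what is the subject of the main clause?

The subject of the main clause is the NP immediately before the verb "thought": "this frozen engineer".

this frozen engineer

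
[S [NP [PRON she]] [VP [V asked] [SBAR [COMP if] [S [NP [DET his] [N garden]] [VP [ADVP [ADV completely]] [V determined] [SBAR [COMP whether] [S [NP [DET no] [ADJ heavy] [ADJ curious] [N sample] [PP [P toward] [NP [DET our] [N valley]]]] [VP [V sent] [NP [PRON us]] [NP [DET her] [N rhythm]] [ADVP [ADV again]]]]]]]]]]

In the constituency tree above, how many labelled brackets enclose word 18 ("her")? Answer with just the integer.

10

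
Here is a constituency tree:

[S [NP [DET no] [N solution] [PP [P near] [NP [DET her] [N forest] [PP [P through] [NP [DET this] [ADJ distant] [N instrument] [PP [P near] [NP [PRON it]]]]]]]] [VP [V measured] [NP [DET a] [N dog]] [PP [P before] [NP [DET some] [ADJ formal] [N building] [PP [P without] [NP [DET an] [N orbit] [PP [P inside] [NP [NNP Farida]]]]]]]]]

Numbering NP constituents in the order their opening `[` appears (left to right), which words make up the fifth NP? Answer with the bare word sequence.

In left-to-right order the NP constituents are "no solution near her forest through this distant instrument near it"; "her forest through this distant instrument near it"; "this distant instrument near it"; "it"; "a dog"; "some formal building without an orbit inside Farida"; "an orbit inside Farida"; "Farida". Number 5 is "a dog".

a dog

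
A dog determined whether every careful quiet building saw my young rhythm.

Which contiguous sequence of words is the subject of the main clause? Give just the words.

a dog

"a dog" is the NP that combines with the VP headed by "determined" to form the main clause — the subject.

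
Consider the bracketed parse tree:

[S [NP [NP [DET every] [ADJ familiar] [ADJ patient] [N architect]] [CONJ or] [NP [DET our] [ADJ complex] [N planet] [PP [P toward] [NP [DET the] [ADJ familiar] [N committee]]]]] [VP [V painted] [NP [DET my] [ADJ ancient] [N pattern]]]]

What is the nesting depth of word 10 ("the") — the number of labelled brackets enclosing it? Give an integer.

The word sits inside DET, which is inside NP, inside PP, inside NP, inside NP, inside S — 6 brackets in all.

6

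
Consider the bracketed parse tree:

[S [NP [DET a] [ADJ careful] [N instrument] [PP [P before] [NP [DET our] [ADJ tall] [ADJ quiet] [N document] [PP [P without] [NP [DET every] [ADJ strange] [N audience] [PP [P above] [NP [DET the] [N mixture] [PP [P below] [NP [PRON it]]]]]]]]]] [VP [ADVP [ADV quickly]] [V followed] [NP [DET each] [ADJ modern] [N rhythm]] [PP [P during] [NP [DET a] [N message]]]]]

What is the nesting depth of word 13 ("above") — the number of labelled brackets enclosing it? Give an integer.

8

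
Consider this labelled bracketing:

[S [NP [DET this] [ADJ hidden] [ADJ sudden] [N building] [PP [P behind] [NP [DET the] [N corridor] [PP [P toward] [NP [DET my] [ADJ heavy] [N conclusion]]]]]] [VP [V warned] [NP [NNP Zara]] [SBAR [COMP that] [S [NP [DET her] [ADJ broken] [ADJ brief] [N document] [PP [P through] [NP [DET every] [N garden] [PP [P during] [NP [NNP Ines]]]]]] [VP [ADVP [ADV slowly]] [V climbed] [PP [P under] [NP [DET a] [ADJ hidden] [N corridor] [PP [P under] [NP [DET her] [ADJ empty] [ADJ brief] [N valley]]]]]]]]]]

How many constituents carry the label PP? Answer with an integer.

Listing each PP by its span: [PP behind the corridor toward my heavy conclusion]; [PP toward my heavy conclusion]; [PP through every garden during Ines]; [PP during Ines]; [PP under a hidden corridor under her empty brief valley]; [PP under her empty brief valley] — that makes 6.

6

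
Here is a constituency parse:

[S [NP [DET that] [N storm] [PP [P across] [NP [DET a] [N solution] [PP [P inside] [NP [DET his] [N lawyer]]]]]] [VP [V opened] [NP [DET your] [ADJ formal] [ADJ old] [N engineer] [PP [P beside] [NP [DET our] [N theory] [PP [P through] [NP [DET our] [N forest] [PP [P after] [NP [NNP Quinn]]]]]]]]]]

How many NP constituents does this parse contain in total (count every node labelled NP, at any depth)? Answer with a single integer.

7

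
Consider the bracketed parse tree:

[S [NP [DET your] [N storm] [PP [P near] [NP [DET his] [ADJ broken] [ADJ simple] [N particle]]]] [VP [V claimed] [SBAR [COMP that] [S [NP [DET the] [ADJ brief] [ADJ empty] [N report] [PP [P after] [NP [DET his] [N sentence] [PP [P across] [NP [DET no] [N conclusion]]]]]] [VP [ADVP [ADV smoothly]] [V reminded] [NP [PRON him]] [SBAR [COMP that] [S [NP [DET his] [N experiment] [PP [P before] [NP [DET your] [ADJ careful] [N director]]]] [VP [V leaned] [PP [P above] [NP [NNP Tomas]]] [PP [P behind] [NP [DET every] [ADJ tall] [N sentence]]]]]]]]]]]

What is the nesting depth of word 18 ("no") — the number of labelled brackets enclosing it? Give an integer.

10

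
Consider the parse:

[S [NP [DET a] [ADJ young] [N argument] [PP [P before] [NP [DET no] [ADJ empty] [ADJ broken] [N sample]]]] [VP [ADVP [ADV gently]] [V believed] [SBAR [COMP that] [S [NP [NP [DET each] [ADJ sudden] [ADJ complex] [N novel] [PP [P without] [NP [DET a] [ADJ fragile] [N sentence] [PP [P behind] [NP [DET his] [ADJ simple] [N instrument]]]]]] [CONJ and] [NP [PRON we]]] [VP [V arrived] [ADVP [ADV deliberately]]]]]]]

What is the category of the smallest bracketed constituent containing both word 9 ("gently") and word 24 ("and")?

VP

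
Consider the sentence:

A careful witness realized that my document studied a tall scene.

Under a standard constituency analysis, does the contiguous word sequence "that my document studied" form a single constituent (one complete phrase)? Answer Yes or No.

No

The smallest constituent containing the whole sequence is the subordinate clause [SBAR that my document studied a tall scene], but the sequence is only part of it — it straddles the boundary between complementizer "that" and clause "my document studied a tall scene".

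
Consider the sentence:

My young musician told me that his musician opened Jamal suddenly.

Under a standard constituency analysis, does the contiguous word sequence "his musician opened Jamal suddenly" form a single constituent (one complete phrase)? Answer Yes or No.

These words form the whole clause headed by "opened", so yes — one constituent.

Yes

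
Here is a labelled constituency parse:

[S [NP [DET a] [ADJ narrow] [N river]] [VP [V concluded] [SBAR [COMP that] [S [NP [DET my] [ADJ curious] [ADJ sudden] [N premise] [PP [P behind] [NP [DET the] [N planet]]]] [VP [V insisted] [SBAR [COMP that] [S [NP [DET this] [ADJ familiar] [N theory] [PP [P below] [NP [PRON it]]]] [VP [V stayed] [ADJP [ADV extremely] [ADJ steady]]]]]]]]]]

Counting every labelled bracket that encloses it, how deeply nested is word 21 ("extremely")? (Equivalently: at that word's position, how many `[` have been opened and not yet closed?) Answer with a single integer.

10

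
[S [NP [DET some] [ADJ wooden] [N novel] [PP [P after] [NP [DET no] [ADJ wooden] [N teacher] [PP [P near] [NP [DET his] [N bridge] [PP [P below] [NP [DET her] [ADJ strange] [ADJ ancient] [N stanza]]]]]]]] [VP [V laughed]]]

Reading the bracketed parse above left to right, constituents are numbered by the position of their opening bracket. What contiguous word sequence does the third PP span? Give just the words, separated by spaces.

below her strange ancient stanza

In left-to-right order the PP constituents are "after no wooden teacher near his bridge below her strange ancient stanza"; "near his bridge below her strange ancient stanza"; "below her strange ancient stanza". Number 3 is "below her strange ancient stanza".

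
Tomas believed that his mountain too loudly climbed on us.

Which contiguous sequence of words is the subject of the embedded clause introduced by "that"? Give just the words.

his mountain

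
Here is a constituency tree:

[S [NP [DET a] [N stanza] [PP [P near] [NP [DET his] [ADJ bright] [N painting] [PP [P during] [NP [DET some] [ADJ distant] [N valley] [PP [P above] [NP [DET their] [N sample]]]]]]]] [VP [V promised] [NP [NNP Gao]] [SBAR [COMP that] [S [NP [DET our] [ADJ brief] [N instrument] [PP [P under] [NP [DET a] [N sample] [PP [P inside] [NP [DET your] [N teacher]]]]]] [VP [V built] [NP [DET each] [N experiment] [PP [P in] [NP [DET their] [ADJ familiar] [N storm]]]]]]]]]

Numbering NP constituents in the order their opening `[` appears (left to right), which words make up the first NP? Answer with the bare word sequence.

a stanza near his bright painting during some distant valley above their sample

The NP opening brackets appear, in order, over: "a stanza near his bright painting during some distant valley above their sample"; "his bright painting during some distant valley above their sample"; "some distant valley above their sample"; "their sample"; "Gao"; "our brief instrument under a sample inside your teacher"; "a sample inside your teacher"; "your teacher"; "each experiment in their familiar storm"; "their familiar storm". The first one spans "a stanza near his bright painting during some distant valley above their sample".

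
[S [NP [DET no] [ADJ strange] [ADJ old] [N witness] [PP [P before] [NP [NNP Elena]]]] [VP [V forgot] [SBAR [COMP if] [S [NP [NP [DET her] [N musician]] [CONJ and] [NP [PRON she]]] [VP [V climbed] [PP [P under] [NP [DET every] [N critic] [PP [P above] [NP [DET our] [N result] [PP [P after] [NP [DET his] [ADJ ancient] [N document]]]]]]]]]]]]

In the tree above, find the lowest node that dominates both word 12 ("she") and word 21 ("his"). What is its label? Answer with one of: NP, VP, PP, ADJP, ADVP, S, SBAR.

S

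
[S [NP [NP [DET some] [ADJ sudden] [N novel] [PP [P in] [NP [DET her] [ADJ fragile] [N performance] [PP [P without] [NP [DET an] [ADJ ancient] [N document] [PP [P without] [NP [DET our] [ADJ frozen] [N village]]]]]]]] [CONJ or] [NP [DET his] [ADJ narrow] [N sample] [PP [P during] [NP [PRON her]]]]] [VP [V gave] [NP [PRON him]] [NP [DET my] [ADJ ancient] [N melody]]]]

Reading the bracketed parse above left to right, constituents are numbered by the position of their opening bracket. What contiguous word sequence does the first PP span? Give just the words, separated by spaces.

in her fragile performance without an ancient document without our frozen village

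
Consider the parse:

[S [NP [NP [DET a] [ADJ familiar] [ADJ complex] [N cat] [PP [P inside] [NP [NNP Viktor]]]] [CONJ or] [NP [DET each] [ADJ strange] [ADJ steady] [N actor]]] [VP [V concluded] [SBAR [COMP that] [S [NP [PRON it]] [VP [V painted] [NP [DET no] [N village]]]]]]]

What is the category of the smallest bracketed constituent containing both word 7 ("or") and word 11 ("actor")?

NP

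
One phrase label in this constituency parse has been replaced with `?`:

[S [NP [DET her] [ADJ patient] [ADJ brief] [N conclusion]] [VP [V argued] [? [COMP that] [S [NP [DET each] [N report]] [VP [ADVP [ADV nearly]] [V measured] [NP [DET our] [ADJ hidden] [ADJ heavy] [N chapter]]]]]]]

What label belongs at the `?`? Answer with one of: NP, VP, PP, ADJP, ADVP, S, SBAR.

SBAR

Looking at what the `?` directly dominates — COMP 'that', S — this is a subordinate clause (SBAR).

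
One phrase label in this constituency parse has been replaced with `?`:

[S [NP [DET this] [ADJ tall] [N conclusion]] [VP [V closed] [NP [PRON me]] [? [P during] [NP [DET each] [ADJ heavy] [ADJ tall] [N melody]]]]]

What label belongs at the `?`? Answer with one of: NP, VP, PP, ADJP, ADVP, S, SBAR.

PP

Looking at what the `?` directly dominates — P 'during', NP — this is a prepositional phrase (PP).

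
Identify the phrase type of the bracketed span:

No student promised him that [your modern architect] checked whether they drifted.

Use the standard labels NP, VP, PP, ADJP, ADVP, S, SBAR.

NP

The span is built around the noun "architect" — a noun phrase (NP).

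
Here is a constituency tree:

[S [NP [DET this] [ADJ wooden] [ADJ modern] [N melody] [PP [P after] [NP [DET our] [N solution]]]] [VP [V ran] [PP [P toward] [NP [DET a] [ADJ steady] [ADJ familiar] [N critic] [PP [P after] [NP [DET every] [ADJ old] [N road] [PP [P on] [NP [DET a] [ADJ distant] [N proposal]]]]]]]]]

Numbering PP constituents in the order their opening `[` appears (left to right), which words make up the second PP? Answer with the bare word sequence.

toward a steady familiar critic after every old road on a distant proposal

Opening `[PP` markers occur at word positions 5, 9, 14, 18; the second of these opens the constituent [PP toward a steady familiar critic after every old road on a distant proposal].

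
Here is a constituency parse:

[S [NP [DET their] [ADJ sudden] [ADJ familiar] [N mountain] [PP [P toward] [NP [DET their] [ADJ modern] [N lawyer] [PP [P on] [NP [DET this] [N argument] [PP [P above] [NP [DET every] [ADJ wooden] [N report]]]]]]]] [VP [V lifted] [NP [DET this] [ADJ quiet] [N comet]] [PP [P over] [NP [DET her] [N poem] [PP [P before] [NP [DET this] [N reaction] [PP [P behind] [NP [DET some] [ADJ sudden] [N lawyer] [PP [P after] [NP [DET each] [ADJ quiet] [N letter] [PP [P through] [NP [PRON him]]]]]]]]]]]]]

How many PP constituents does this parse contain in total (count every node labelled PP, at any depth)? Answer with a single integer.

8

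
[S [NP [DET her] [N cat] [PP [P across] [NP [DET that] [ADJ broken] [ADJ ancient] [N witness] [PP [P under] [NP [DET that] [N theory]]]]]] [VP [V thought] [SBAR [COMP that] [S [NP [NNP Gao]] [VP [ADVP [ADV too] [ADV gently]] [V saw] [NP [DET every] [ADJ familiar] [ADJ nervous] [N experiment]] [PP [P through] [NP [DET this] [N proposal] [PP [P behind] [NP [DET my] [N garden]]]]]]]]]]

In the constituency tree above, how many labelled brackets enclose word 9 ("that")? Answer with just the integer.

7

The word sits inside DET, which is inside NP, inside PP, inside NP, inside PP, inside NP, inside S — 7 brackets in all.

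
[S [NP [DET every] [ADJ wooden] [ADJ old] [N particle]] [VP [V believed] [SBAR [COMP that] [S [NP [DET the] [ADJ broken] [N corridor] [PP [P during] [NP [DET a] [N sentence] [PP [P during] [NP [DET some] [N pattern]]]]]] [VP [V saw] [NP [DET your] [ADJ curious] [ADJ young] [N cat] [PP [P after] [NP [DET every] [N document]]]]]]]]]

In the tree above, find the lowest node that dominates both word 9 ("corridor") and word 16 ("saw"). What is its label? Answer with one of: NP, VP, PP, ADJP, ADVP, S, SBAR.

S

The smallest bracket enclosing both words is [S the broken corridor during a sentence during some pattern saw your curious young cat after every document], so the label is S.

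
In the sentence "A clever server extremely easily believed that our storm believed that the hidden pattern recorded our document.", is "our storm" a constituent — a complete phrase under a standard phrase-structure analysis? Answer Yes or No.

The sequence corresponds to a single NP node — the noun phrase "our storm".

Yes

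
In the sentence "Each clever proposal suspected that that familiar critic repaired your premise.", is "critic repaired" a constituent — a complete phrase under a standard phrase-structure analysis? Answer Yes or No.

No

The sequence begins inside the noun phrase "that familiar critic" and ends inside the verb phrase "repaired your premise"; it crosses a phrase boundary, so no single node in the tree spans exactly those words.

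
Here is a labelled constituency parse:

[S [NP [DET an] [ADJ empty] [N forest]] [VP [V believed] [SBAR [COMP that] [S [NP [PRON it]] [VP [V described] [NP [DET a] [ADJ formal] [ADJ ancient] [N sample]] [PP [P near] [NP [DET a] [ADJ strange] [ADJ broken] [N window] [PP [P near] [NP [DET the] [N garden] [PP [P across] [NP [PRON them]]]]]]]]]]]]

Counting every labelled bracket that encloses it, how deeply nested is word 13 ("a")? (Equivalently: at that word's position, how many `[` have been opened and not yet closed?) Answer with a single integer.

8

The word sits inside DET, which is inside NP, inside PP, inside VP, inside S, inside SBAR, inside VP, inside S — 8 brackets in all.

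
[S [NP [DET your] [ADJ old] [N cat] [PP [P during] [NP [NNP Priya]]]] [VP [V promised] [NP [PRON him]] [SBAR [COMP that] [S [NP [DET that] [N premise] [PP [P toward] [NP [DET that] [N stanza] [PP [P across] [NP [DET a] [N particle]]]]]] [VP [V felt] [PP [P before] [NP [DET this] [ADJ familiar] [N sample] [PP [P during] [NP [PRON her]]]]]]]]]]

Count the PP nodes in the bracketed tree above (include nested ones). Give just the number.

5

Scanning left to right, an opening `[PP` appears at word positions 4, 11, 14, 18, 22 — 5 in total.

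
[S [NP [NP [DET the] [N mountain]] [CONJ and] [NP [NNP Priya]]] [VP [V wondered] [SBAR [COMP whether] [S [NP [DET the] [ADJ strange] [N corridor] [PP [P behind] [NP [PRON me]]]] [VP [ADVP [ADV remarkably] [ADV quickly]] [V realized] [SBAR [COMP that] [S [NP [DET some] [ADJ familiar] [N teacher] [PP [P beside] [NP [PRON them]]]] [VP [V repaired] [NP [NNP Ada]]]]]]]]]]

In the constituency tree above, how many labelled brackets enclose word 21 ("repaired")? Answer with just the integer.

9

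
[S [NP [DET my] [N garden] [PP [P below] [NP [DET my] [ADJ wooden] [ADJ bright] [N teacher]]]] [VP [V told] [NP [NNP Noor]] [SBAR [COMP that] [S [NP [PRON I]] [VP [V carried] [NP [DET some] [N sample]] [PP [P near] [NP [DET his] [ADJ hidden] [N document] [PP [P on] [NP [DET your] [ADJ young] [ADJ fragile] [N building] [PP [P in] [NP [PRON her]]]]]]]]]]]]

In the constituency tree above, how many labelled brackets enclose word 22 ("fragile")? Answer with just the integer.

The word sits inside ADJ, which is inside NP, inside PP, inside NP, inside PP, inside VP, inside S, inside SBAR, inside VP, inside S — 10 brackets in all.

10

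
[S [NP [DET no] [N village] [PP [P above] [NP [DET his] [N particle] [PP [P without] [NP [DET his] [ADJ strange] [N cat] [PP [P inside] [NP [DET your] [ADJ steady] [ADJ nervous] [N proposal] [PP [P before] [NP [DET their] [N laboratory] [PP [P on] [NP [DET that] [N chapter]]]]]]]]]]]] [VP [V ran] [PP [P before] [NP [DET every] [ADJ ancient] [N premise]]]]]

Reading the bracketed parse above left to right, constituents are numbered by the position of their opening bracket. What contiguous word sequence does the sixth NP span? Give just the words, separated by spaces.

that chapter

The NP opening brackets appear, in order, over: "no village above his particle without his strange cat inside your steady nervous proposal before their laboratory on that chapter"; "his particle without his strange cat inside your steady nervous proposal before their laboratory on that chapter"; "his strange cat inside your steady nervous proposal before their laboratory on that chapter"; "your steady nervous proposal before their laboratory on that chapter"; "their laboratory on that chapter"; "that chapter"; "every ancient premise". The sixth one spans "that chapter".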